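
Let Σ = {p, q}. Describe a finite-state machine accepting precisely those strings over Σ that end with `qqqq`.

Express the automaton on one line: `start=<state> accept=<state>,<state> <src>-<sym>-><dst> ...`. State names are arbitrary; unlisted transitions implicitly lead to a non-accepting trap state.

start=s0 accept=s4 s0-p->s0 s0-q->s1 s1-p->s0 s1-q->s2 s2-p->s0 s2-q->s3 s3-p->s0 s3-q->s4 s4-p->s0 s4-q->s4

Remember how much of `qqqq` the current input suffix matches. State s0 means no match yet; s1 means the last symbol is `q`; s2 means the last 2 symbols are `qq`; s3 means the last 3 symbols are `qqq`; s4 means the last 4 symbols are `qqqq`. Only s4 accepts. On a mismatch, fall back to the longest proper suffix that is still a prefix of `qqqq`.
With 5 states:
        p   q  
>  s0   s0  s1 
   s1   s0  s2 
   s2   s0  s3 
   s3   s0  s4 
 * s4   s0  s4 
(> = start, * = accepting)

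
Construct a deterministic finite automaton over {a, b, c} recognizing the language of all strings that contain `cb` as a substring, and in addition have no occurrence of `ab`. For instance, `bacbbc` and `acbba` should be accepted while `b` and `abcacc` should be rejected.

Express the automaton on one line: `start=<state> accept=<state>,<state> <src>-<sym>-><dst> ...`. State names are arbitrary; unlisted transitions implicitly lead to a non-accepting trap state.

start=q0 accept=q4,q5 q0-a->q1 q0-b->q0 q0-c->q2 q1-a->q1 q1-b->q3 q1-c->q2 q2-a->q1 q2-b->q4 q2-c->q2 q3-a->q3 q3-b->q3 q3-c->q3 q4-a->q5 q4-b->q4 q4-c->q4 q5-a->q5 q5-b->q3 q5-c->q4

Handle the two conditions separately and then intersect. The first has 3 states tracking whether and how much of `cb` has been seen; the second has 3 states tracking partial matches of the forbidden pattern `ab`. A product state is a pair (one from each), accepting exactly when both do. Equivalent product states are then merged.
        a   b   c  
>  q0   q1  q0  q2 
   q1   q1  q3  q2 
   q2   q1  q4  q2 
   q3   q3  q3  q3 
 * q4   q5  q4  q4 
 * q5   q5  q3  q4 
(> = start, * = accepting)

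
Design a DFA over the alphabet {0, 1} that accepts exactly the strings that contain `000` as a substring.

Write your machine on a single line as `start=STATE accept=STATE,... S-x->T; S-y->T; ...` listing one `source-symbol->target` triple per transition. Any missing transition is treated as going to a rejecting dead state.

States q0..q2 record the length of the longest prefix of `000` that matches the current input suffix. Reaching q3 means `000` has been seen, and we stay there forever. Accept from q3.
A 4-state machine:
        0   1  
>  q0   q1  q0 
   q1   q2  q0 
   q2   q3  q0 
 * q3   q3  q3 
(> = start, * = accepting)

start=q0; accept=q3; q0-0->q1; q0-1->q0; q1-0->q2; q1-1->q0; q2-0->q3; q2-1->q0; q3-0->q3; q3-1->q3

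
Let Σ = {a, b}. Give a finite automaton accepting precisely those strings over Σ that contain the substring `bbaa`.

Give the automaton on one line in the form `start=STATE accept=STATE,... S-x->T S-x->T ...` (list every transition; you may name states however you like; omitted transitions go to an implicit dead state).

start=S0 accept=S4 S0-a->S0 S0-b->S1 S1-a->S0 S1-b->S2 S2-a->S3 S2-b->S2 S3-a->S4 S3-b->S1 S4-a->S4 S4-b->S4

Track how much of `bbaa` has been matched so far: state S0 is no progress, S4 is the absorbing accept state reached once `bbaa` has occurred. Intermediate states record partial matches; on a mismatch, fall back to the longest reusable overlap.
A 5-state machine:
        a   b  
>  S0   S0  S1 
   S1   S0  S2 
   S2   S3  S2 
   S3   S4  S1 
 * S4   S4  S4 
(> = start, * = accepting)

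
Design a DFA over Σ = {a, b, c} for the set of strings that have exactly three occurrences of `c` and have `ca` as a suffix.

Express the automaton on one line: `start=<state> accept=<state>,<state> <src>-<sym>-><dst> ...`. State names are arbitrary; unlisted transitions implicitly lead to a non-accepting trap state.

start=s0 accept=s8 s0-a->s0 s0-b->s0 s0-c->s1 s1-a->s2 s1-b->s3 s1-c->s4 s2-a->s3 s2-b->s3 s2-c->s4 s3-a->s3 s3-b->s3 s3-c->s4 s4-a->s5 s4-b->s6 s4-c->s7 s5-a->s6 s5-b->s6 s5-c->s7 s6-a->s6 s6-b->s6 s6-c->s7 s7-a->s8 s7-b->s9 s7-c->s10 s8-a->s9 s8-b->s9 s8-c->s10 s9-a->s9 s9-b->s9 s9-c->s10 s10-a->s11 s10-b->s12 s10-c->s10 s11-a->s12 s11-b->s12 s11-c->s10 s12-a->s12 s12-b->s12 s12-c->s10

Run two small machines in parallel and take their product. The first has 5 states tracking the count of `c`s, saturating at 4; the second has 3 states tracking how much of the suffix `ca` has currently been matched. A product state is a pair (one from each), accepting exactly when both do.
          a    b    c  
>  s0     s0   s0   s1 
   s1     s2   s3   s4 
   s2     s3   s3   s4 
   s3     s3   s3   s4 
   s4     s5   s6   s7 
   s5     s6   s6   s7 
   s6     s6   s6   s7 
   s7     s8   s9  s10 
 * s8     s9   s9  s10 
   s9     s9   s9  s10 
   s10   s11  s12  s10 
   s11   s12  s12  s10 
   s12   s12  s12  s10 
(> = start, * = accepting)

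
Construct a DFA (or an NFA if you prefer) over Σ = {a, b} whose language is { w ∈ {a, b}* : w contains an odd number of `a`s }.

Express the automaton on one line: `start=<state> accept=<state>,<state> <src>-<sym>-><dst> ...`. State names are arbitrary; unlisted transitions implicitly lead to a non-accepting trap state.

Keep the running count of `a`s modulo 2: each `a` advances along the cycle q0 → q1 → q0 while other symbols loop. Accept at q1.
        a   b  
>  q0   q1  q0 
 * q1   q0  q1 
(> = start, * = accepting)

start=q0 accept=q1 q0-a->q1 q0-b->q0 q1-a->q0 q1-b->q1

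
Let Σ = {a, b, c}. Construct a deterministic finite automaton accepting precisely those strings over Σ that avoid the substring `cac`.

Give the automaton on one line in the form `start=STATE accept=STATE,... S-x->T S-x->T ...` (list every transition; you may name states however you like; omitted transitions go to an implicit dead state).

start=q0 accept=q0,q1,q2 q0-a->q0 q0-b->q0 q0-c->q1 q1-a->q2 q1-b->q0 q1-c->q1 q2-a->q0 q2-b->q0 q2-c->q3 q3-a->q3 q3-b->q3 q3-c->q3

Track partial matches of the forbidden pattern `cac`. State q3 is a dead state reached once `cac` has occurred; every other state accepts. q0 means no part of `cac` is currently matched.
With 4 states:
        a   b   c  
>* q0   q0  q0  q1 
 * q1   q2  q0  q1 
 * q2   q0  q0  q3 
   q3   q3  q3  q3 
(> = start, * = accepting)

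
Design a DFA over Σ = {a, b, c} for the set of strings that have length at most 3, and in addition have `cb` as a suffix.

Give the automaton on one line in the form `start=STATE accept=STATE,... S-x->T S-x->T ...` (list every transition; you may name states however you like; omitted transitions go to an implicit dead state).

start=q0 accept=q5 q0-a->q1 q0-b->q1 q0-c->q2 q1-a->q3 q1-b->q3 q1-c->q4 q2-a->q3 q2-b->q5 q2-c->q4 q3-a->q3 q3-b->q3 q3-c->q3 q4-a->q3 q4-b->q5 q4-c->q3 q5-a->q3 q5-b->q3 q5-c->q3

Handle the two conditions separately and then intersect. The first has 5 states tracking the input length, saturating at 4; the second has 3 states tracking how much of the suffix `cb` has currently been matched. A product state is a pair (one from each), accepting exactly when both do. Equivalent product states are then merged.
A 6-state machine:
        a   b   c  
>  q0   q1  q1  q2 
   q1   q3  q3  q4 
   q2   q3  q5  q4 
   q3   q3  q3  q3 
   q4   q3  q5  q3 
 * q5   q3  q3  q3 
(> = start, * = accepting)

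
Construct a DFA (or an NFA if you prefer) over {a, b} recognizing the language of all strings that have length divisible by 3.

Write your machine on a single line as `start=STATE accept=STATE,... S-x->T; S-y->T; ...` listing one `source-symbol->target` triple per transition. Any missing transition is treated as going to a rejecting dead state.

Only the length mod 3 matters, so use a 3-cycle: from any state, every input symbol moves to the next state, wrapping q2 back to q0. Mark q0 accepting.
A 3-state machine:
        a   b  
>* q0   q1  q1 
   q1   q2  q2 
   q2   q0  q0 
(> = start, * = accepting)

start=q0; accept=q0; q0-a->q1; q0-b->q1; q1-a->q2; q1-b->q2; q2-a->q0; q2-b->q0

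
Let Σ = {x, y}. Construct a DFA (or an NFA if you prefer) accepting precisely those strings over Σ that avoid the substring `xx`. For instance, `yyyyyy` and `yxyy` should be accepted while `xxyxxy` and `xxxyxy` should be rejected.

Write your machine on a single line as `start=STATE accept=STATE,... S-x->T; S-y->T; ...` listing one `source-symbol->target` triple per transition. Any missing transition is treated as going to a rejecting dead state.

This is the complement of 'contains `xx`'. Use the same substring-matching states — S0 through S2 holding how much of `xx` has just been matched — but flip the accepting set: everything except the trap S2 accepts.
With 3 states:
        x   y  
>* S0   S1  S0 
 * S1   S2  S0 
   S2   S2  S2 
(> = start, * = accepting)

start=S0; accept=S0,S1; S0-x->S1; S0-y->S0; S1-x->S2; S1-y->S0; S2-x->S2; S2-y->S2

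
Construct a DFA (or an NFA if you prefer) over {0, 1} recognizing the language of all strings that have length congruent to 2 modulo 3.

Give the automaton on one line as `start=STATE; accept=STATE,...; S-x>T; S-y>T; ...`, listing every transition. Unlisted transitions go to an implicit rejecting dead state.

Count input length modulo 3: every symbol advances one step around the cycle q0 → q1 → q2 → q0. Accept at q2.
A 3-state machine:
        0   1  
>  q0   q1  q1 
   q1   q2  q2 
 * q2   q0  q0 
(> = start, * = accepting)

start=q0; accept=q2; q0-0>q1; q0-1>q1; q1-0>q2; q1-1>q2; q2-0>q0; q2-1>q0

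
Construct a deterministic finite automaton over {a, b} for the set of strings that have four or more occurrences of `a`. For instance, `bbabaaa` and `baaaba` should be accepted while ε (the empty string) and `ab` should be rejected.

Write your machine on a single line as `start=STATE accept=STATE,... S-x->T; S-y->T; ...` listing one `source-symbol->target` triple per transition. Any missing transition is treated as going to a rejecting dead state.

Count `a`s, saturating at 5: states q0 through q4 mean 0 through 4 `a`s seen; q5 means more than 4. Each `a` increments (capped at q5); other symbols loop. Accept from {q4, q5}.
        a   b  
>  q0   q1  q0 
   q1   q2  q1 
   q2   q3  q2 
   q3   q4  q3 
 * q4   q5  q4 
 * q5   q5  q5 
(> = start, * = accepting)

start=q0; accept=q4,q5; q0-a->q1; q0-b->q0; q1-a->q2; q1-b->q1; q2-a->q3; q2-b->q2; q3-a->q4; q3-b->q3; q4-a->q5; q4-b->q4; q5-a->q5; q5-b->q5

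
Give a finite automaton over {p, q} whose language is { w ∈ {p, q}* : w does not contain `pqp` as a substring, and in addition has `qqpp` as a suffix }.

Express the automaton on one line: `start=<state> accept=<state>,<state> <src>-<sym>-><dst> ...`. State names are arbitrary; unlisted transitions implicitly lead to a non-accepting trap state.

start=S0 accept=S8 S0-p->S1 S0-q->S2 S1-p->S1 S1-q->S3 S2-p->S1 S2-q->S4 S3-p->S5 S3-q->S4 S4-p->S6 S4-q->S4 S5-p->S5 S5-q->S7 S6-p->S8 S6-q->S3 S7-p->S5 S7-q->S9 S8-p->S1 S8-q->S3 S9-p->S10 S9-q->S9 S10-p->S11 S10-q->S7 S11-p->S5 S11-q->S7

Run two small machines in parallel and take their product. One (4 states) tracks partial matches of the forbidden pattern `pqp`; the other (5 states) tracks how much of the suffix `qqpp` has currently been matched. Each combined state is a pair, one component from each; accept when both components accept.
          p    q  
>  S0     S1   S2 
   S1     S1   S3 
   S2     S1   S4 
   S3     S5   S4 
   S4     S6   S4 
   S5     S5   S7 
   S6     S8   S3 
   S7     S5   S9 
 * S8     S1   S3 
   S9    S10   S9 
   S10   S11   S7 
   S11    S5   S7 
(> = start, * = accepting)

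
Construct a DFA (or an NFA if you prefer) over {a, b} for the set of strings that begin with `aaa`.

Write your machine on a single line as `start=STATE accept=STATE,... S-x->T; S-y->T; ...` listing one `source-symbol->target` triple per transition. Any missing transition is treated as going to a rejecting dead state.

start=q0; accept=q3; q0-a->q1; q0-b->q4; q1-a->q2; q1-b->q4; q2-a->q3; q2-b->q4; q3-a->q3; q3-b->q3; q4-a->q4; q4-b->q4

Check the first 3 symbols one by one: q0 through q2 record how many have matched `aaa` so far; any wrong symbol goes to the dead state q4. After all 3 match we enter the accepting sink q3.
A 5-state machine:
        a   b  
>  q0   q1  q4 
   q1   q2  q4 
   q2   q3  q4 
 * q3   q3  q3 
   q4   q4  q4 
(> = start, * = accepting)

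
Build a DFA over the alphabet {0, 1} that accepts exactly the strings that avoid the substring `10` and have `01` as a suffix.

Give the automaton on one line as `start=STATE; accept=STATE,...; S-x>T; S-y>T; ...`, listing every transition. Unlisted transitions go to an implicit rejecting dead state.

start=q0; accept=q3; q0-0>q1; q0-1>q2; q1-0>q1; q1-1>q3; q2-0>q2; q2-1>q2; q3-0>q2; q3-1>q2

Build one automaton per condition and run them in lockstep. The first has 3 states tracking partial matches of the forbidden pattern `10`; the second has 3 states tracking how much of the suffix `01` has currently been matched. A product state is a pair (one from each), accepting exactly when both do. Equivalent product states are then merged.
        0   1  
>  q0   q1  q2 
   q1   q1  q3 
   q2   q2  q2 
 * q3   q2  q2 
(> = start, * = accepting)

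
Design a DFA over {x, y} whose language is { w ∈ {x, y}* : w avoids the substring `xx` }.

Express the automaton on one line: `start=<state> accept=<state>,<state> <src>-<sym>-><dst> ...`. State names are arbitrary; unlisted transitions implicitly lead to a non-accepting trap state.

Track partial matches of the forbidden pattern `xx`. State q2 is a dead state reached once `xx` has occurred; every other state accepts. q0 means no part of `xx` is currently matched.
A 3-state machine:
        x   y  
>* q0   q1  q0 
 * q1   q2  q0 
   q2   q2  q2 
(> = start, * = accepting)

start=q0 accept=q0,q1 q0-x->q1 q0-y->q0 q1-x->q2 q1-y->q0 q2-x->q2 q2-y->q2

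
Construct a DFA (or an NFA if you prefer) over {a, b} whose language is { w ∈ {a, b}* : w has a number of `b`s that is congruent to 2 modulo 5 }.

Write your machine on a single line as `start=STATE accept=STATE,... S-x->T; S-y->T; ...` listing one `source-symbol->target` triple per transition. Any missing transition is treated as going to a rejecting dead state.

start=q0; accept=q2; q0-a->q0; q0-b->q1; q1-a->q1; q1-b->q2; q2-a->q2; q2-b->q3; q3-a->q3; q3-b->q4; q4-a->q4; q4-b->q0

The only thing that matters is how many `b`s have appeared, reduced mod 5. Use one state per residue: q0 for 0, …, q4 for 4. Reading `b` moves to the next residue; anything else stays put. q2 is accepting.
        a   b  
>  q0   q0  q1 
   q1   q1  q2 
 * q2   q2  q3 
   q3   q3  q4 
   q4   q4  q0 
(> = start, * = accepting)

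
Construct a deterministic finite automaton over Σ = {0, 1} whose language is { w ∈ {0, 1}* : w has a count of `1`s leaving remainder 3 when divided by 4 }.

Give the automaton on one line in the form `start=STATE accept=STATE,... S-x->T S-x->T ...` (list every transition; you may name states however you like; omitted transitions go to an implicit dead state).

start=S0 accept=S3 S0-0->S0 S0-1->S1 S1-0->S1 S1-1->S2 S2-0->S2 S2-1->S3 S3-0->S3 S3-1->S0

Keep the running count of `1`s modulo 4: each `1` advances along the cycle S0 → S1 → S2 → S3 → S0 while other symbols loop. Accept at S3.
4 states suffice.
        0   1  
>  S0   S0  S1 
   S1   S1  S2 
   S2   S2  S3 
 * S3   S3  S0 
(> = start, * = accepting)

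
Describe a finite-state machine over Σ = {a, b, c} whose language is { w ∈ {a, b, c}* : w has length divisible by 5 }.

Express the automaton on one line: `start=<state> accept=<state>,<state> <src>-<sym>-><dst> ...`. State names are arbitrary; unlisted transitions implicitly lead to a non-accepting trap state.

Only the length mod 5 matters, so use a 5-cycle: from any state, every input symbol moves to the next state, wrapping S4 back to S0. Mark S0 accepting.
5 states suffice.
        a   b   c  
>* S0   S1  S1  S1 
   S1   S2  S2  S2 
   S2   S3  S3  S3 
   S3   S4  S4  S4 
   S4   S0  S0  S0 
(> = start, * = accepting)

start=S0 accept=S0 S0-a->S1 S0-b->S1 S0-c->S1 S1-a->S2 S1-b->S2 S1-c->S2 S2-a->S3 S2-b->S3 S2-c->S3 S3-a->S4 S3-b->S4 S3-c->S4 S4-a->S0 S4-b->S0 S4-c->S0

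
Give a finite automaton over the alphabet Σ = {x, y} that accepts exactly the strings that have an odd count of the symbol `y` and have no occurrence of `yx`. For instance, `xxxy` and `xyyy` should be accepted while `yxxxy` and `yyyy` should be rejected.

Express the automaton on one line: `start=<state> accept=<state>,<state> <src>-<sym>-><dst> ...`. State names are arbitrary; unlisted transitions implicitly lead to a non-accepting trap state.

Build one automaton per condition and run them in lockstep. The first has 2 states tracking the count of `y`s modulo 2; the second has 3 states tracking partial matches of the forbidden pattern `yx`. A product state is a pair (one from each), accepting exactly when both do.
5 states suffice.
        x   y  
>  S0   S0  S1 
 * S1   S2  S3 
   S2   S2  S4 
   S3   S4  S1 
   S4   S4  S2 
(> = start, * = accepting)

start=S0 accept=S1 S0-x->S0 S0-y->S1 S1-x->S2 S1-y->S3 S2-x->S2 S2-y->S4 S3-x->S4 S3-y->S1 S4-x->S4 S4-y->S2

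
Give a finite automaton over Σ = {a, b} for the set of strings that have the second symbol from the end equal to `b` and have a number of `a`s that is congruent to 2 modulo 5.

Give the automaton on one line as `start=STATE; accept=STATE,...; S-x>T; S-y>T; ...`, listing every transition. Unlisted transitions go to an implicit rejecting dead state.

Run two small machines in parallel and take their product. One (7 states) tracks the last 2 symbols read; the other (5 states) tracks the count of `a`s modulo 5. Each combined state is a pair, one component from each; accept when both components accept.
          a    b  
>  q0     q1   q2 
   q1     q3   q4 
   q2     q5   q6 
   q3     q7   q8 
   q4     q9  q10 
   q5     q3   q4 
   q6     q5   q6 
   q7    q11  q12 
   q8    q13  q14 
 * q9     q7   q8 
   q10    q9  q10 
   q11   q15  q16 
   q12   q17  q18 
   q13   q11  q12 
 * q14   q13  q14 
   q15   q19  q20 
   q16   q21  q22 
   q17   q15  q16 
   q18   q17  q18 
   q19    q3   q4 
   q20    q5   q6 
   q21   q19  q20 
   q22   q21  q22 
(> = start, * = accepting)

start=q0; accept=q9,q14; q0-a>q1; q0-b>q2; q1-a>q3; q1-b>q4; q2-a>q5; q2-b>q6; q3-a>q7; q3-b>q8; q4-a>q9; q4-b>q10; q5-a>q3; q5-b>q4; q6-a>q5; q6-b>q6; q7-a>q11; q7-b>q12; q8-a>q13; q8-b>q14; q9-a>q7; q9-b>q8; q10-a>q9; q10-b>q10; q11-a>q15; q11-b>q16; q12-a>q17; q12-b>q18; q13-a>q11; q13-b>q12; q14-a>q13; q14-b>q14; q15-a>q19; q15-b>q20; q16-a>q21; q16-b>q22; q17-a>q15; q17-b>q16; q18-a>q17; q18-b>q18; q19-a>q3; q19-b>q4; q20-a>q5; q20-b>q6; q21-a>q19; q21-b>q20; q22-a>q21; q22-b>q22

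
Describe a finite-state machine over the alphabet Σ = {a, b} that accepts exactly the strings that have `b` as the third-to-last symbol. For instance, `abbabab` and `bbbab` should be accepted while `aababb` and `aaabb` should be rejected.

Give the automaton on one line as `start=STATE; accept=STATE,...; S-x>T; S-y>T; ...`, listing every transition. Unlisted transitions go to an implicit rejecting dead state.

A DFA must remember the last 3 symbols (since which symbol is third-to-last isn't known until the input ends). Use one state per possible window of the last ≤3 symbols; accept from those whose window starts with `b`.
          a    b  
>  q0     q1   q2 
   q1     q3   q4 
   q2     q5   q6 
   q3     q7   q8 
   q4     q9  q10 
   q5    q11  q12 
   q6    q13  q14 
   q7     q7   q8 
   q8     q9  q10 
   q9    q11  q12 
   q10   q13  q14 
 * q11    q7   q8 
 * q12    q9  q10 
 * q13   q11  q12 
 * q14   q13  q14 
(> = start, * = accepting)

start=q0; accept=q11,q12,q13,q14; q0-a>q1; q0-b>q2; q1-a>q3; q1-b>q4; q2-a>q5; q2-b>q6; q3-a>q7; q3-b>q8; q4-a>q9; q4-b>q10; q5-a>q11; q5-b>q12; q6-a>q13; q6-b>q14; q7-a>q7; q7-b>q8; q8-a>q9; q8-b>q10; q9-a>q11; q9-b>q12; q10-a>q13; q10-b>q14; q11-a>q7; q11-b>q8; q12-a>q9; q12-b>q10; q13-a>q11; q13-b>q12; q14-a>q13; q14-b>q14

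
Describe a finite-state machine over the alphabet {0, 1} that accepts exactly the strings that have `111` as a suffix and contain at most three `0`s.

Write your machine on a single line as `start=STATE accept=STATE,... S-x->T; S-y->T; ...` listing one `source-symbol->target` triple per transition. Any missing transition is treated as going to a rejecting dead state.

start=A; accept=J,N,Q,S; A-0->B; A-1->C; B-0->D; B-1->E; C-0->B; C-1->F; D-0->G; D-1->H; E-0->D; E-1->I; F-0->B; F-1->J; G-0->K; G-1->L; H-0->G; H-1->M; I-0->D; I-1->N; J-0->B; J-1->J; K-0->K; K-1->O; L-0->K; L-1->P; M-0->G; M-1->Q; N-0->D; N-1->N; O-0->K; O-1->R; P-0->K; P-1->S; Q-0->G; Q-1->Q; R-0->K; R-1->T; S-0->K; S-1->S; T-0->K; T-1->T

Run two small machines in parallel and take their product. One (4 states) tracks how much of the suffix `111` has currently been matched; the other (5 states) tracks the count of `0`s, saturating at 4. Each combined state is a pair, one component from each; accept when both components accept.
A 20-state machine:
       0  1 
>  A   B  C 
   B   D  E 
   C   B  F 
   D   G  H 
   E   D  I 
   F   B  J 
   G   K  L 
   H   G  M 
   I   D  N 
 * J   B  J 
   K   K  O 
   L   K  P 
   M   G  Q 
 * N   D  N 
   O   K  R 
   P   K  S 
 * Q   G  Q 
   R   K  T 
 * S   K  S 
   T   K  T 
(> = start, * = accepting)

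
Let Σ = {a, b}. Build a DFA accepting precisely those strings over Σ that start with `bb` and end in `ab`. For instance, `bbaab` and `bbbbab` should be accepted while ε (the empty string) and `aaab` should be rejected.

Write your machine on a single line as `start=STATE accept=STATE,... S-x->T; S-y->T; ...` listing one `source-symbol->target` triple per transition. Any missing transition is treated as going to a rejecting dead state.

start=q0; accept=q5; q0-a->q1; q0-b->q2; q1-a->q1; q1-b->q1; q2-a->q1; q2-b->q3; q3-a->q4; q3-b->q3; q4-a->q4; q4-b->q5; q5-a->q4; q5-b->q3

Build one automaton per condition and run them in lockstep. The first has 4 states tracking whether the input so far still matches the prefix `bb`; the second has 3 states tracking how much of the suffix `ab` has currently been matched. A product state is a pair (one from each), accepting exactly when both do. Minimizing collapses redundant product states.
With 6 states:
        a   b  
>  q0   q1  q2 
   q1   q1  q1 
   q2   q1  q3 
   q3   q4  q3 
   q4   q4  q5 
 * q5   q4  q3 
(> = start, * = accepting)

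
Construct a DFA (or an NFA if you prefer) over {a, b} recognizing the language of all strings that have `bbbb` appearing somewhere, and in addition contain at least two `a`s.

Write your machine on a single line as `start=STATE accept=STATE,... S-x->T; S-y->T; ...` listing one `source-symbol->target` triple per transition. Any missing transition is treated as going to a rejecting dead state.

Run two small machines in parallel and take their product. The first has 5 states tracking whether and how much of `bbbb` has been seen; the second has 4 states tracking the count of `a`s, saturating at 3. A product state is a pair (one from each), accepting exactly when both do. Minimizing collapses redundant product states.
A 15-state machine:
          a    b  
>  q0     q1   q2 
   q1     q3   q4 
   q2     q1   q5 
   q3     q3   q6 
   q4     q3   q7 
   q5     q1   q8 
   q6     q3   q9 
   q7     q3  q10 
   q8     q1  q11 
   q9     q3  q12 
   q10    q3  q13 
   q11   q13  q11 
   q12    q3  q14 
   q13   q14  q13 
 * q14   q14  q14 
(> = start, * = accepting)

start=q0; accept=q14; q0-a->q1; q0-b->q2; q1-a->q3; q1-b->q4; q2-a->q1; q2-b->q5; q3-a->q3; q3-b->q6; q4-a->q3; q4-b->q7; q5-a->q1; q5-b->q8; q6-a->q3; q6-b->q9; q7-a->q3; q7-b->q10; q8-a->q1; q8-b->q11; q9-a->q3; q9-b->q12; q10-a->q3; q10-b->q13; q11-a->q13; q11-b->q11; q12-a->q3; q12-b->q14; q13-a->q14; q13-b->q13; q14-a->q14; q14-b->q14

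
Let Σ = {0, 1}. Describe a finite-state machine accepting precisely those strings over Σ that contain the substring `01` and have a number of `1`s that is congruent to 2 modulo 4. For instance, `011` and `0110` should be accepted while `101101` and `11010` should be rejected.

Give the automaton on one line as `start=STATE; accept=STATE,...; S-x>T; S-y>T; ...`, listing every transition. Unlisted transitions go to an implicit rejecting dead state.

Run two small machines in parallel and take their product. One (3 states) tracks whether and how much of `01` has been seen; the other (4 states) tracks the count of `1`s modulo 4. Each combined state is a pair, one component from each; accept when both components accept. Minimizing collapses redundant product states.
        0   1  
>  q0   q1  q2 
   q1   q1  q3 
   q2   q3  q4 
   q3   q3  q5 
   q4   q6  q7 
 * q5   q5  q8 
   q6   q6  q8 
   q7   q8  q0 
   q8   q8  q1 
(> = start, * = accepting)

start=q0; accept=q5; q0-0>q1; q0-1>q2; q1-0>q1; q1-1>q3; q2-0>q3; q2-1>q4; q3-0>q3; q3-1>q5; q4-0>q6; q4-1>q7; q5-0>q5; q5-1>q8; q6-0>q6; q6-1>q8; q7-0>q8; q7-1>q0; q8-0>q8; q8-1>q1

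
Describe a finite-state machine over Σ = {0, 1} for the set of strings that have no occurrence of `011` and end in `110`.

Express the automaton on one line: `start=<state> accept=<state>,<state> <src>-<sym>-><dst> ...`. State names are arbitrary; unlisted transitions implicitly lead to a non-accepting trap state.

Run two small machines in parallel and take their product. One (4 states) tracks partial matches of the forbidden pattern `011`; the other (4 states) tracks how much of the suffix `110` has currently been matched. Each combined state is a pair, one component from each; accept when both components accept.
A 10-state machine:
       0  1 
>  A   B  C 
   B   B  D 
   C   B  E 
   D   B  F 
   E   G  E 
   F   H  F 
 * G   B  D 
   H   I  J 
   I   I  J 
   J   I  F 
(> = start, * = accepting)

start=A accept=G A-0->B A-1->C B-0->B B-1->D C-0->B C-1->E D-0->B D-1->F E-0->G E-1->E F-0->H F-1->F G-0->B G-1->D H-0->I H-1->J I-0->I I-1->J J-0->I J-1->F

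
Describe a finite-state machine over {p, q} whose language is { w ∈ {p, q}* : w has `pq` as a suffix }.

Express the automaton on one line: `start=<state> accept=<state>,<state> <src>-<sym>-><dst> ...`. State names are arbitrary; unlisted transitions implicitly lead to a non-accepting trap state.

Let each state record the length of the longest suffix of the input read so far that is also a prefix of `pq`. S1 means the last symbol is `p`; S2 means the last 2 symbols are `pq`. Accept only at S2, where the string currently ends in `pq`.
        p   q  
>  S0   S1  S0 
   S1   S1  S2 
 * S2   S1  S0 
(> = start, * = accepting)

start=S0 accept=S2 S0-p->S1 S0-q->S0 S1-p->S1 S1-q->S2 S2-p->S1 S2-q->S0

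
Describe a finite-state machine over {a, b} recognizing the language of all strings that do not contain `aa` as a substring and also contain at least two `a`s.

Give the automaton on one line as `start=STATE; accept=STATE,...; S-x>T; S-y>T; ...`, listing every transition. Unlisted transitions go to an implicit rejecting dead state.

start=q0; accept=q4,q5; q0-a>q1; q0-b>q0; q1-a>q2; q1-b>q3; q2-a>q2; q2-b>q2; q3-a>q4; q3-b>q3; q4-a>q2; q4-b>q5; q5-a>q4; q5-b>q5

Run two small machines in parallel and take their product. One (3 states) tracks partial matches of the forbidden pattern `aa`; the other (4 states) tracks the count of `a`s, saturating at 3. Each combined state is a pair, one component from each; accept when both components accept. Equivalent product states are then merged.
With 6 states:
        a   b  
>  q0   q1  q0 
   q1   q2  q3 
   q2   q2  q2 
   q3   q4  q3 
 * q4   q2  q5 
 * q5   q4  q5 
(> = start, * = accepting)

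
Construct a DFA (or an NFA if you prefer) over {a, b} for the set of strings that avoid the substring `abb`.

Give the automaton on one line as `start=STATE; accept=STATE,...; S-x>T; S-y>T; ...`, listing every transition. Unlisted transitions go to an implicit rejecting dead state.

Track partial matches of the forbidden pattern `abb`. State s3 is a dead state reached once `abb` has occurred; every other state accepts. s0 means no part of `abb` is currently matched.
With 4 states:
        a   b  
>* s0   s1  s0 
 * s1   s1  s2 
 * s2   s1  s3 
   s3   s3  s3 
(> = start, * = accepting)

start=s0; accept=s0,s1,s2; s0-a>s1; s0-b>s0; s1-a>s1; s1-b>s2; s2-a>s1; s2-b>s3; s3-a>s3; s3-b>s3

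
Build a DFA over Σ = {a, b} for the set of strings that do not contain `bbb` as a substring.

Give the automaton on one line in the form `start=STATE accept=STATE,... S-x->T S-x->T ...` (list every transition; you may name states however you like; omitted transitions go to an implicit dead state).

start=s0 accept=s0,s1,s2 s0-a->s0 s0-b->s1 s1-a->s0 s1-b->s2 s2-a->s0 s2-b->s3 s3-a->s3 s3-b->s3

Track partial matches of the forbidden pattern `bbb`. State s3 is a dead state reached once `bbb` has occurred; every other state accepts. s0 means no part of `bbb` is currently matched.
A 4-state machine:
        a   b  
>* s0   s0  s1 
 * s1   s0  s2 
 * s2   s0  s3 
   s3   s3  s3 
(> = start, * = accepting)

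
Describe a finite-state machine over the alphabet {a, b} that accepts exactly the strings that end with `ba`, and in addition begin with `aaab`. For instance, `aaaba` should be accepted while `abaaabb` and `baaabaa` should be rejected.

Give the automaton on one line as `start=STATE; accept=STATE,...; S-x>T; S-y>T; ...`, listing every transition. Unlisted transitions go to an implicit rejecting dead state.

start=q0; accept=q8; q0-a>q1; q0-b>q2; q1-a>q3; q1-b>q2; q2-a>q4; q2-b>q2; q3-a>q5; q3-b>q2; q4-a>q6; q4-b>q2; q5-a>q6; q5-b>q7; q6-a>q6; q6-b>q2; q7-a>q8; q7-b>q7; q8-a>q9; q8-b>q7; q9-a>q9; q9-b>q7

Handle the two conditions separately and then intersect. One (3 states) tracks how much of the suffix `ba` has currently been matched; the other (6 states) tracks whether the input so far still matches the prefix `aaab`. Each combined state is a pair, one component from each; accept when both components accept.
A 10-state machine:
        a   b  
>  q0   q1  q2 
   q1   q3  q2 
   q2   q4  q2 
   q3   q5  q2 
   q4   q6  q2 
   q5   q6  q7 
   q6   q6  q2 
   q7   q8  q7 
 * q8   q9  q7 
   q9   q9  q7 
(> = start, * = accepting)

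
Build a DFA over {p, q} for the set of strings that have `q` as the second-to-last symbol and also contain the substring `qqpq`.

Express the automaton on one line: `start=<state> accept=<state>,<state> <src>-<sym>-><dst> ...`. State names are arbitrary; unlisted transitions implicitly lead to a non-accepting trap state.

Run two small machines in parallel and take their product. One (7 states) tracks the last 2 symbols read; the other (5 states) tracks whether and how much of `qqpq` has been seen. Each combined state is a pair, one component from each; accept when both components accept. After merging equivalent states the machine shrinks.
An 8-state machine:
        p   q  
>  s0   s0  s1 
   s1   s0  s2 
   s2   s3  s2 
   s3   s0  s4 
   s4   s5  s6 
 * s5   s7  s4 
 * s6   s5  s6 
   s7   s7  s4 
(> = start, * = accepting)

start=s0 accept=s5,s6 s0-p->s0 s0-q->s1 s1-p->s0 s1-q->s2 s2-p->s3 s2-q->s2 s3-p->s0 s3-q->s4 s4-p->s5 s4-q->s6 s5-p->s7 s5-q->s4 s6-p->s5 s6-q->s6 s7-p->s7 s7-q->s4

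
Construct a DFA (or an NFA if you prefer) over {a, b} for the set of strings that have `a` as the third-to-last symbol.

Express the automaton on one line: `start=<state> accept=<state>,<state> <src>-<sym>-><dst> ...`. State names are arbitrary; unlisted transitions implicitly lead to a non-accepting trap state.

start=q0 accept=q7,q8,q9,q10 q0-a->q1 q0-b->q2 q1-a->q3 q1-b->q4 q2-a->q5 q2-b->q6 q3-a->q7 q3-b->q8 q4-a->q9 q4-b->q10 q5-a->q11 q5-b->q12 q6-a->q13 q6-b->q14 q7-a->q7 q7-b->q8 q8-a->q9 q8-b->q10 q9-a->q11 q9-b->q12 q10-a->q13 q10-b->q14 q11-a->q7 q11-b->q8 q12-a->q9 q12-b->q10 q13-a->q11 q13-b->q12 q14-a->q13 q14-b->q14

A DFA must remember the last 3 symbols (since which symbol is third-to-last isn't known until the input ends). Use one state per possible window of the last ≤3 symbols; accept from those whose window starts with `a`.
          a    b  
>  q0     q1   q2 
   q1     q3   q4 
   q2     q5   q6 
   q3     q7   q8 
   q4     q9  q10 
   q5    q11  q12 
   q6    q13  q14 
 * q7     q7   q8 
 * q8     q9  q10 
 * q9    q11  q12 
 * q10   q13  q14 
   q11    q7   q8 
   q12    q9  q10 
   q13   q11  q12 
   q14   q13  q14 
(> = start, * = accepting)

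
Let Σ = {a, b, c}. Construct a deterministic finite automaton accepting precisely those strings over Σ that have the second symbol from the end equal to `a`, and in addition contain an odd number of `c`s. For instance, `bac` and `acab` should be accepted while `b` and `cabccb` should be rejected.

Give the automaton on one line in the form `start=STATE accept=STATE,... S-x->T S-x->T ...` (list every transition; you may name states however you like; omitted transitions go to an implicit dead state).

start=q0 accept=q6,q13,q14 q0-a->q1 q0-b->q2 q0-c->q3 q1-a->q4 q1-b->q5 q1-c->q6 q2-a->q7 q2-b->q8 q2-c->q9 q3-a->q10 q3-b->q11 q3-c->q12 q4-a->q4 q4-b->q5 q4-c->q6 q5-a->q7 q5-b->q8 q5-c->q9 q6-a->q10 q6-b->q11 q6-c->q12 q7-a->q4 q7-b->q5 q7-c->q6 q8-a->q7 q8-b->q8 q8-c->q9 q9-a->q10 q9-b->q11 q9-c->q12 q10-a->q13 q10-b->q14 q10-c->q15 q11-a->q16 q11-b->q17 q11-c->q18 q12-a->q19 q12-b->q20 q12-c->q21 q13-a->q13 q13-b->q14 q13-c->q15 q14-a->q16 q14-b->q17 q14-c->q18 q15-a->q19 q15-b->q20 q15-c->q21 q16-a->q13 q16-b->q14 q16-c->q15 q17-a->q16 q17-b->q17 q17-c->q18 q18-a->q19 q18-b->q20 q18-c->q21 q19-a->q4 q19-b->q5 q19-c->q6 q20-a->q7 q20-b->q8 q20-c->q9 q21-a->q10 q21-b->q11 q21-c->q12

Run two small machines in parallel and take their product. One (13 states) tracks the last 2 symbols read; the other (2 states) tracks the count of `c`s modulo 2. Each combined state is a pair, one component from each; accept when both components accept.
          a    b    c  
>  q0     q1   q2   q3 
   q1     q4   q5   q6 
   q2     q7   q8   q9 
   q3    q10  q11  q12 
   q4     q4   q5   q6 
   q5     q7   q8   q9 
 * q6    q10  q11  q12 
   q7     q4   q5   q6 
   q8     q7   q8   q9 
   q9    q10  q11  q12 
   q10   q13  q14  q15 
   q11   q16  q17  q18 
   q12   q19  q20  q21 
 * q13   q13  q14  q15 
 * q14   q16  q17  q18 
   q15   q19  q20  q21 
   q16   q13  q14  q15 
   q17   q16  q17  q18 
   q18   q19  q20  q21 
   q19    q4   q5   q6 
   q20    q7   q8   q9 
   q21   q10  q11  q12 
(> = start, * = accepting)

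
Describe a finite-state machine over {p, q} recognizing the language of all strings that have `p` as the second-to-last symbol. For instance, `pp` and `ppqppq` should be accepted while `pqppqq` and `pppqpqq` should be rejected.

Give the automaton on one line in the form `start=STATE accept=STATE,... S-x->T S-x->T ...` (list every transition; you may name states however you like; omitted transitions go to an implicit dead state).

start=A accept=D,E A-p->B A-q->C B-p->D B-q->E C-p->F C-q->G D-p->D D-q->E E-p->F E-q->G F-p->D F-q->E G-p->F G-q->G

Because acceptance depends on a position counted from the end, the machine has to buffer the most recent 2 symbols. Make each state the string of the last up-to-2 symbols read; on input `x` shift the window left and append `x`. Accept when the buffered window has length 2 and begins with `p`.
With 7 states:
       p  q 
>  A   B  C 
   B   D  E 
   C   F  G 
 * D   D  E 
 * E   F  G 
   F   D  E 
   G   F  G 
(> = start, * = accepting)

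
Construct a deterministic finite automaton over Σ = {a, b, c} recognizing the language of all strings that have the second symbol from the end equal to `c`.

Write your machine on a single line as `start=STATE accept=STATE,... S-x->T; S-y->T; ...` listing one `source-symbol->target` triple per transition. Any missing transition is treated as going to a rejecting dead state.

start=q0; accept=q10,q11,q12; q0-a->q1; q0-b->q2; q0-c->q3; q1-a->q4; q1-b->q5; q1-c->q6; q2-a->q7; q2-b->q8; q2-c->q9; q3-a->q10; q3-b->q11; q3-c->q12; q4-a->q4; q4-b->q5; q4-c->q6; q5-a->q7; q5-b->q8; q5-c->q9; q6-a->q10; q6-b->q11; q6-c->q12; q7-a->q4; q7-b->q5; q7-c->q6; q8-a->q7; q8-b->q8; q8-c->q9; q9-a->q10; q9-b->q11; q9-c->q12; q10-a->q4; q10-b->q5; q10-c->q6; q11-a->q7; q11-b->q8; q11-c->q9; q12-a->q10; q12-b->q11; q12-c->q12

Because acceptance depends on a position counted from the end, the machine has to buffer the most recent 2 symbols. Make each state the string of the last up-to-2 symbols read; on input `x` shift the window left and append `x`. Accept when the buffered window has length 2 and begins with `c`.
          a    b    c  
>  q0     q1   q2   q3 
   q1     q4   q5   q6 
   q2     q7   q8   q9 
   q3    q10  q11  q12 
   q4     q4   q5   q6 
   q5     q7   q8   q9 
   q6    q10  q11  q12 
   q7     q4   q5   q6 
   q8     q7   q8   q9 
   q9    q10  q11  q12 
 * q10    q4   q5   q6 
 * q11    q7   q8   q9 
 * q12   q10  q11  q12 
(> = start, * = accepting)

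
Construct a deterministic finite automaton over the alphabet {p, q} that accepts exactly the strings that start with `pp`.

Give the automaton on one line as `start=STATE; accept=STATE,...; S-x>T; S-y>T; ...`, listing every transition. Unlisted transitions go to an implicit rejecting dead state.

Check the first 2 symbols one by one: A through B record how many have matched `pp` so far; any wrong symbol goes to the dead state D. After all 2 match we enter the accepting sink C.
       p  q 
>  A   B  D 
   B   C  D 
 * C   C  C 
   D   D  D 
(> = start, * = accepting)

start=A; accept=C; A-p>B; A-q>D; B-p>C; B-q>D; C-p>C; C-q>C; D-p>D; D-q>D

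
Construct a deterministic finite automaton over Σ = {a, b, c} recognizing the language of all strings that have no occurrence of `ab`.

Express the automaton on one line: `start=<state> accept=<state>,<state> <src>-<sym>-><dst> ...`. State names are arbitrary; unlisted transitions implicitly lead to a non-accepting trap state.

start=q0 accept=q0,q1 q0-a->q1 q0-b->q0 q0-c->q0 q1-a->q1 q1-b->q2 q1-c->q0 q2-a->q2 q2-b->q2 q2-c->q2

This is the complement of 'contains `ab`'. Use the same substring-matching states — q0 through q2 holding how much of `ab` has just been matched — but flip the accepting set: everything except the trap q2 accepts.
A 3-state machine:
        a   b   c  
>* q0   q1  q0  q0 
 * q1   q1  q2  q0 
   q2   q2  q2  q2 
(> = start, * = accepting)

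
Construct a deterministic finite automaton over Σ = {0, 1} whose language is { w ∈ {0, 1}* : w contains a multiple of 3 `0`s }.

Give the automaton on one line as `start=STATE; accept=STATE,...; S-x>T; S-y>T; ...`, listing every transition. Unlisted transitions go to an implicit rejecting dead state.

start=q0; accept=q0; q0-0>q1; q0-1>q0; q1-0>q2; q1-1>q1; q2-0>q0; q2-1>q2

The only thing that matters is how many `0`s have appeared, reduced mod 3. Use one state per residue: q0 for 0, …, q2 for 2. Reading `0` moves to the next residue; anything else stays put. q0 is accepting.
        0   1  
>* q0   q1  q0 
   q1   q2  q1 
   q2   q0  q2 
(> = start, * = accepting)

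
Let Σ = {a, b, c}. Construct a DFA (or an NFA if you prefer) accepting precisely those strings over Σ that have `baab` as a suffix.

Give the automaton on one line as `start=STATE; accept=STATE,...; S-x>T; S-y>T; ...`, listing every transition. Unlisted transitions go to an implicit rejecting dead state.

Remember how much of `baab` the current input suffix matches. State q0 means no match yet; q1 means the last symbol is `b`; q2 means the last 2 symbols are `ba`; q3 means the last 3 symbols are `baa`; q4 means the last 4 symbols are `baab`. Only q4 accepts. On a mismatch, fall back to the longest proper suffix that is still a prefix of `baab`.
5 states suffice.
        a   b   c  
>  q0   q0  q1  q0 
   q1   q2  q1  q0 
   q2   q3  q1  q0 
   q3   q0  q4  q0 
 * q4   q2  q1  q0 
(> = start, * = accepting)

start=q0; accept=q4; q0-a>q0; q0-b>q1; q0-c>q0; q1-a>q2; q1-b>q1; q1-c>q0; q2-a>q3; q2-b>q1; q2-c>q0; q3-a>q0; q3-b>q4; q3-c>q0; q4-a>q2; q4-b>q1; q4-c>q0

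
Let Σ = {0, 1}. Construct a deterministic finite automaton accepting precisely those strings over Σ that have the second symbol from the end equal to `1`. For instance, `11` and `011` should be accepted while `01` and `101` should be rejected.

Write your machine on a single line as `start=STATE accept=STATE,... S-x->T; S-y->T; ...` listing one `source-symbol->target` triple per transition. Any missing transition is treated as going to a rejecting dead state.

start=q0; accept=q5,q6; q0-0->q1; q0-1->q2; q1-0->q3; q1-1->q4; q2-0->q5; q2-1->q6; q3-0->q3; q3-1->q4; q4-0->q5; q4-1->q6; q5-0->q3; q5-1->q4; q6-0->q5; q6-1->q6

Because acceptance depends on a position counted from the end, the machine has to buffer the most recent 2 symbols. Make each state the string of the last up-to-2 symbols read; on input `x` shift the window left and append `x`. Accept when the buffered window has length 2 and begins with `1`.
A 7-state machine:
        0   1  
>  q0   q1  q2 
   q1   q3  q4 
   q2   q5  q6 
   q3   q3  q4 
   q4   q5  q6 
 * q5   q3  q4 
 * q6   q5  q6 
(> = start, * = accepting)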